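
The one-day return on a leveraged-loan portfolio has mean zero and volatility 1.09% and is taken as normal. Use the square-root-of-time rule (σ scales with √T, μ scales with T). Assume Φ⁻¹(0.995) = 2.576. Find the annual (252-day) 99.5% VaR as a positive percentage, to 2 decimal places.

σ_{252d} = 1.09% × √252 = 17.303%.
VaR = 2.576 × 17.303% = 44.573%.

44.57%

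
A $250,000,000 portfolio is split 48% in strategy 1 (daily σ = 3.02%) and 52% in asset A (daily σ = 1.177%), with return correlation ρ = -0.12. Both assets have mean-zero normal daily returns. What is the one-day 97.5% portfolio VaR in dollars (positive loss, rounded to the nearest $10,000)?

$7,370,000

σ_p² = 0.48²·3.02² + 0.52²·1.177² + 2·-0.12·0.48·0.52·3.02·1.177 = 2.2630 (%²).
σ_p = √2.2630 = 1.504%.
At 97.5%, z = 1.960.
VaR = 1.960 × 1.504% = 2.948%; on $250,000,000 that is $7,370,000.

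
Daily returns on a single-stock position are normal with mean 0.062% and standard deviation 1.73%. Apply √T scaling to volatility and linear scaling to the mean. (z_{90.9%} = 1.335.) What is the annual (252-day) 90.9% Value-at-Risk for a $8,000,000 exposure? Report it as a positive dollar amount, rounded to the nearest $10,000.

σ_{252d} = 1.73% × √252 = 27.463%; μ_{252d} = 252 × 0.062% = 15.624%.
VaR = −(15.624%) + 1.335 × 27.463% = 21.039%.
On $8,000,000: 0.21039 × $8,000,000 = $1,683,120.

$1,680,000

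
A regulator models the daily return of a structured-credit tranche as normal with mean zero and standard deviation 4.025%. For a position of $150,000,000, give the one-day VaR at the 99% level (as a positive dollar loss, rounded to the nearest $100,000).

At 99% one-sided, z = 2.326.
VaR = z·σ = 2.326 × 4.025% = 9.362%.
On $150,000,000: 0.09362 × $150,000,000 = $14,043,000.

$14,000,000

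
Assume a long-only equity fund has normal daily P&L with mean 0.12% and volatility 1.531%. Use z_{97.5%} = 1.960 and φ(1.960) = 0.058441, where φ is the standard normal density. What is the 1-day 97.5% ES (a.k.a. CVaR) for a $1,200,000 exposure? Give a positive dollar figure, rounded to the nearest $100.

$41,500

Tail multiplier: φ(z)/(1−α) = 0.058441 / 0.025 = 2.338.
ES = −(0.12%) + 1.531% × 2.338 = 3.459%.
On $1,200,000: 0.03459 × $1,200,000 = $41,508.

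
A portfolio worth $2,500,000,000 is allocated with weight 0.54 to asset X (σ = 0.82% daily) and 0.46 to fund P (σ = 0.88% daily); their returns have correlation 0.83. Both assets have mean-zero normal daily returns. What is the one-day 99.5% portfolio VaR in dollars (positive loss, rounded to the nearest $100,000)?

σ_p² = 0.54²·0.82² + 0.46²·0.88² + 2·0.83·0.54·0.46·0.82·0.88 = 0.6575 (%²).
σ_p = √0.6575 = 0.811%.
At 99.5%, z = 2.576.
VaR = 2.576 × 0.811% = 2.089%; on $2,500,000,000 that is $52,225,000.

$52,200,000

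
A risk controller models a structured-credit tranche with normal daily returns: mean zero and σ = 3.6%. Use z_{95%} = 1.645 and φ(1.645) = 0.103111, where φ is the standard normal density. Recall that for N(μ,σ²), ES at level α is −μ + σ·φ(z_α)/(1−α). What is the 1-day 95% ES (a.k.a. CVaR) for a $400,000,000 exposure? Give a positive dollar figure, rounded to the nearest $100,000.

Tail multiplier: φ(z)/(1−α) = 0.103111 / 0.05 = 2.062.
ES = 3.6% × 2.062 = 7.423%.
On $400,000,000: 0.07423 × $400,000,000 = $29,692,000.

$29,700,000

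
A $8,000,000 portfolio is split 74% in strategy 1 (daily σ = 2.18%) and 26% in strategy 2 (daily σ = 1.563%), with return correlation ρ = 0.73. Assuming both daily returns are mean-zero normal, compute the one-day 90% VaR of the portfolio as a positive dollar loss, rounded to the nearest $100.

σ_p² = 0.74²·2.18² + 0.26²·1.563² + 2·0.73·0.74·0.26·2.18·1.563 = 3.7247 (%²).
σ_p = √3.7247 = 1.930%.
At 90%, z = 1.282.
VaR = 1.282 × 1.930% = 2.474%; on $8,000,000 that is $197,920.

$197,900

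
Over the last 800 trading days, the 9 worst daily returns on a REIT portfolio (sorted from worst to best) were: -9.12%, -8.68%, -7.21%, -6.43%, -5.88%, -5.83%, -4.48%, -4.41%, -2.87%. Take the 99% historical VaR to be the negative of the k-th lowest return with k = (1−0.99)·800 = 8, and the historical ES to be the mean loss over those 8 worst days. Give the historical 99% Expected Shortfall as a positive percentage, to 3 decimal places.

6.505%

The 8 worst returns sum to -52.04%.
ES = −(-52.04%) / 8 = 6.505%.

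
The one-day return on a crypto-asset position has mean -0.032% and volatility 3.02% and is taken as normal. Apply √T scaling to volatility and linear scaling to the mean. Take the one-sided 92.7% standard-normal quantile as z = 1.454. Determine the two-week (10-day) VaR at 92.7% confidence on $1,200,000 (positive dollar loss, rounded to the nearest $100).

σ_{10d} = 3.02% × √10 = 9.550%; μ_{10d} = 10 × -0.032% = -0.320%.
VaR = −(-0.320%) + 1.454 × 9.550% = 14.206%.
On $1,200,000: 0.14206 × $1,200,000 = $170,472.

$170,500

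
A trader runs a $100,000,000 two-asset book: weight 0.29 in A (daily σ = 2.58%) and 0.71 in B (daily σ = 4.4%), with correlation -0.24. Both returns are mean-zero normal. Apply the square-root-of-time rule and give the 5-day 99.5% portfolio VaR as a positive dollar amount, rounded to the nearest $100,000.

σ_p = √(0.29²·2.58² + 0.71²·4.4² + 2·-0.24·0.29·0.71·2.58·4.4) = 3.033%.
σ_{5d} = 3.033% × √5 = 6.782%.
z(99.5%) = 2.576.
VaR = 2.576 × 6.782% = 17.470%; on $100,000,000 that is $17,470,000.

$17,500,000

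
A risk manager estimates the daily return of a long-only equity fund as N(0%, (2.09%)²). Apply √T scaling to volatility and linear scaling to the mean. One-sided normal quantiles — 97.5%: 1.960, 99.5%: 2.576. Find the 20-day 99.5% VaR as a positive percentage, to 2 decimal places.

σ_{20d} = 2.09% × √20 = 9.347%.
VaR = 2.576 × 9.347% = 24.078%.

24.08%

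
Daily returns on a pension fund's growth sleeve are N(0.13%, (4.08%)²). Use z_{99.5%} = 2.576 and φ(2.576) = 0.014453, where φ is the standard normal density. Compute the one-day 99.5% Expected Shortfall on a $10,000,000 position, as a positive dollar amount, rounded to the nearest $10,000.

$1,170,000

Tail multiplier: φ(z)/(1−α) = 0.014453 / 0.005 = 2.891.
ES = −(0.13%) + 4.08% × 2.891 = 11.665%.
On $10,000,000: 0.11665 × $10,000,000 = $1,166,500.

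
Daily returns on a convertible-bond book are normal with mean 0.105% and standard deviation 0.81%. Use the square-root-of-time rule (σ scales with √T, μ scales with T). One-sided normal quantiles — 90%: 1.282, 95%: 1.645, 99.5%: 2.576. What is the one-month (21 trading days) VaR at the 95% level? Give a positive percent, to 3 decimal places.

σ_{21d} = 0.81% × √21 = 3.712%; μ_{21d} = 21 × 0.105% = 2.205%.
VaR = −(2.205%) + 1.645 × 3.712% = 3.901%.

3.901%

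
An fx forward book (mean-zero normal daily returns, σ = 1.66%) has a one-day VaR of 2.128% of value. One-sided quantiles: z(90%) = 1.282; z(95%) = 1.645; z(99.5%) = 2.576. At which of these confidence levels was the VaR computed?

90%

Implied z = VaR/σ = 2.128 / 1.66 = 1.282.
This matches z(90%) = 1.282.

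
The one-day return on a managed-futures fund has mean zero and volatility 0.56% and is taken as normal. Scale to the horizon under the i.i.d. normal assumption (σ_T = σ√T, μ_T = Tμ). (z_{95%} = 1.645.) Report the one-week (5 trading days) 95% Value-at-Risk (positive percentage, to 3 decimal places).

σ_{5d} = 0.56% × √5 = 1.252%.
VaR = 1.645 × 1.252% = 2.060%.

2.060%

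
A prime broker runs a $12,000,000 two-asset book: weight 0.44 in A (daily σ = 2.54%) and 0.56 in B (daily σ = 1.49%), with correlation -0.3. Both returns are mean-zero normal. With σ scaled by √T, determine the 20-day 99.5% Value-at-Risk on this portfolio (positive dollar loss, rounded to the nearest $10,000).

σ_p = √(0.44²·2.54² + 0.56²·1.49² + 2·-0.3·0.44·0.56·2.54·1.49) = 1.177%.
σ_{20d} = 1.177% × √20 = 5.264%.
z(99.5%) = 2.576.
VaR = 2.576 × 5.264% = 13.560%; on $12,000,000 that is $1,627,200.

$1,630,000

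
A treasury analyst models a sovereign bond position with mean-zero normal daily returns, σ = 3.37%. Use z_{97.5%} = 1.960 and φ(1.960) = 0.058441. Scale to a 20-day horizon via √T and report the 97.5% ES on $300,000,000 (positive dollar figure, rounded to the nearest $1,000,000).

$106,000,000

σ_{20d} = 3.37% × √20 = 15.071%.
ES multiplier = φ(z)/(1−α) = 0.058441/0.025 = 2.338.
ES = 15.071% × 2.338 = 35.236%; on $300,000,000: $105,708,000.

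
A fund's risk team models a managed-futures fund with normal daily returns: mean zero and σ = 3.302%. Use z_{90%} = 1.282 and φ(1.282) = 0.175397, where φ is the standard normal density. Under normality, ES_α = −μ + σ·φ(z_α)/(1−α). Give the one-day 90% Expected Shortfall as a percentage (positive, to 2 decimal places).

5.79%

Tail multiplier: φ(z)/(1−α) = 0.175397 / 0.1 = 1.754.
ES = 3.302% × 1.754 = 5.792%.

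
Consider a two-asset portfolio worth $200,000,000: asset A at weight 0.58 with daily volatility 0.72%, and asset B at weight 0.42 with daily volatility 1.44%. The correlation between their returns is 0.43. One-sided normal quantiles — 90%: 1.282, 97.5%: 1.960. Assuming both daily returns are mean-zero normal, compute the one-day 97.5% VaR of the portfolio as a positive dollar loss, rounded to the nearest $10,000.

$3,410,000

σ_p² = 0.58²·0.72² + 0.42²·1.44² + 2·0.43·0.58·0.42·0.72·1.44 = 0.7574 (%²).
σ_p = √0.7574 = 0.870%.
VaR = 1.960 × 0.870% = 1.705%; on $200,000,000 that is $3,410,000.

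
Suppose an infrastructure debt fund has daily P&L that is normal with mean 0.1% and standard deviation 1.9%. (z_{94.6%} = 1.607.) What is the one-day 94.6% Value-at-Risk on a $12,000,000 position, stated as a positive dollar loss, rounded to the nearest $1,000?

$354,000

VaR = −μ + z·σ = −(0.1%) + 1.607 × 1.9% = 2.953%.
On $12,000,000: 0.02953 × $12,000,000 = $354,360.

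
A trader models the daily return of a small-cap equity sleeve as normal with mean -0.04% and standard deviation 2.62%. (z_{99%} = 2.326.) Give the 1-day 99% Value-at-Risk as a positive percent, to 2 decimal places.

6.13%

VaR = −μ + z·σ = −(-0.04%) + 2.326 × 2.62% = 6.134%.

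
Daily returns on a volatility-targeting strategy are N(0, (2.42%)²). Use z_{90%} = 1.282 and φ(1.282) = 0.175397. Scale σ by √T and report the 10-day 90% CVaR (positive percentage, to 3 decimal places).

σ_{10d} = 2.42% × √10 = 7.653%.
ES multiplier = φ(z)/(1−α) = 0.175397/0.1 = 1.754.
ES = 7.653% × 1.754 = 13.423%.

13.423%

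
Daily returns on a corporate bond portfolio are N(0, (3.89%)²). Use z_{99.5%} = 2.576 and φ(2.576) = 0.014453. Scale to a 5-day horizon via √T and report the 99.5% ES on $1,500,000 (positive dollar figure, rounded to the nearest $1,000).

σ_{5d} = 3.89% × √5 = 8.698%.
ES multiplier = φ(z)/(1−α) = 0.014453/0.005 = 2.891.
ES = 8.698% × 2.891 = 25.146%; on $1,500,000: $377,190.

$377,000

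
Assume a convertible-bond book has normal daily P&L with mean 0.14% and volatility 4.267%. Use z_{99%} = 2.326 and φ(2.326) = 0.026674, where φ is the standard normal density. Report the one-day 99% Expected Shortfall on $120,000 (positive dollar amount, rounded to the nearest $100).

Tail multiplier: φ(z)/(1−α) = 0.026674 / 0.01 = 2.667.
ES = −(0.14%) + 4.267% × 2.667 = 11.240%.
On $120,000: 0.11240 × $120,000 = $13,488.

$13,500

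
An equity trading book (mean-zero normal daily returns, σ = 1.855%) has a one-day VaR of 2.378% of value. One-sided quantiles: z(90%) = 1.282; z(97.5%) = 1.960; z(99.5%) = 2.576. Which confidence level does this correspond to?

90%

Implied z = VaR/σ = 2.378 / 1.855 = 1.282.
This matches z(90%) = 1.282.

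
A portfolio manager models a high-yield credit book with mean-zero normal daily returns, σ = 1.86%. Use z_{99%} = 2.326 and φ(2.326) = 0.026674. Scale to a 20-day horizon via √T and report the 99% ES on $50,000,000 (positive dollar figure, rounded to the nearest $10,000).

$11,090,000

σ_{20d} = 1.86% × √20 = 8.318%.
ES multiplier = φ(z)/(1−α) = 0.026674/0.01 = 2.667.
ES = 8.318% × 2.667 = 22.184%; on $50,000,000: $11,092,000.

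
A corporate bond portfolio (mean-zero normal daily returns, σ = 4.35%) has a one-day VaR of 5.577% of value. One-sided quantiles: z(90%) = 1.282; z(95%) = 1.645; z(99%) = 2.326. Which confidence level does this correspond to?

90%

Implied z = VaR/σ = 5.577 / 4.35 = 1.282.
This matches z(90%) = 1.282.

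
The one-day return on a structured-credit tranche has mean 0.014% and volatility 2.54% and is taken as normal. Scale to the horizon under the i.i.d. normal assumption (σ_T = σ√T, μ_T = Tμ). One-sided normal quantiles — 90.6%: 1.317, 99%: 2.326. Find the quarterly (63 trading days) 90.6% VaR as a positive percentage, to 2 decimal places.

25.67%

σ_{63d} = 2.54% × √63 = 20.161%; μ_{63d} = 63 × 0.014% = 0.882%.
VaR = −(0.882%) + 1.317 × 20.161% = 25.670%.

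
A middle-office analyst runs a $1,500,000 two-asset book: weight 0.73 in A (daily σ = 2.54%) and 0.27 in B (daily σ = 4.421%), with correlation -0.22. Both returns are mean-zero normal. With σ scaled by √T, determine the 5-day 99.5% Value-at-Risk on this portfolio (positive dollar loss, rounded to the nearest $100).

σ_p = √(0.73²·2.54² + 0.27²·4.421² + 2·-0.22·0.73·0.27·2.54·4.421) = 1.972%.
σ_{5d} = 1.972% × √5 = 4.410%.
z(99.5%) = 2.576.
VaR = 2.576 × 4.410% = 11.360%; on $1,500,000 that is $170,400.

$170,400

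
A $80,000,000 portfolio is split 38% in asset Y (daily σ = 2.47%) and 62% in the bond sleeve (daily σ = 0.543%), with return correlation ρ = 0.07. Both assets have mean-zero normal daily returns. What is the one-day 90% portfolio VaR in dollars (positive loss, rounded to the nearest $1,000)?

σ_p² = 0.38²·2.47² + 0.62²·0.543² + 2·0.07·0.38·0.62·2.47·0.543 = 1.0385 (%²).
σ_p = √1.0385 = 1.019%.
At 90%, z = 1.282.
VaR = 1.282 × 1.019% = 1.306%; on $80,000,000 that is $1,044,800.

$1,045,000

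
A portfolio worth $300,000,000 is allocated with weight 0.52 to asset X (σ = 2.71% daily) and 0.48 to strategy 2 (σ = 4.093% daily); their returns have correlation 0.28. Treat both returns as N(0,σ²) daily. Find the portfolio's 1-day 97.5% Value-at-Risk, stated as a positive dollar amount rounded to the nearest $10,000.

σ_p² = 0.52²·2.71² + 0.48²·4.093² + 2·0.28·0.52·0.48·2.71·4.093 = 7.3961 (%²).
σ_p = √7.3961 = 2.720%.
At 97.5%, z = 1.960.
VaR = 1.960 × 2.720% = 5.331%; on $300,000,000 that is $15,993,000.

$15,990,000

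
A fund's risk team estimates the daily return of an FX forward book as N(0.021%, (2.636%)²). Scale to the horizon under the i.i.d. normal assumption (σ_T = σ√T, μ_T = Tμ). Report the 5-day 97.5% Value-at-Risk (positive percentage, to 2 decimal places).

At 97.5%, z = 1.960.
σ_{5d} = 2.636% × √5 = 5.894%; μ_{5d} = 5 × 0.021% = 0.105%.
VaR = −(0.105%) + 1.960 × 5.894% = 11.447%.

11.45%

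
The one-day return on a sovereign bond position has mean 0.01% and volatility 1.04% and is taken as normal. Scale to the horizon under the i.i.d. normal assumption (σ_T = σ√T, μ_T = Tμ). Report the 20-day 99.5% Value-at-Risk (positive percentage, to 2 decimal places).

At 99.5%, z = 2.576.
σ_{20d} = 1.04% × √20 = 4.651%; μ_{20d} = 20 × 0.01% = 0.200%.
VaR = −(0.200%) + 2.576 × 4.651% = 11.781%.

11.78%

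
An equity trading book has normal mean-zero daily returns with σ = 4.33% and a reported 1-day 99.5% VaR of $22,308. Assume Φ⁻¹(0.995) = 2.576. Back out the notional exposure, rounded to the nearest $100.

$200,000

VaR as a fraction of value: z·σ = 2.576 × 4.33% = 11.1541%.
Position = $22,308 / 0.111541 = $199,999.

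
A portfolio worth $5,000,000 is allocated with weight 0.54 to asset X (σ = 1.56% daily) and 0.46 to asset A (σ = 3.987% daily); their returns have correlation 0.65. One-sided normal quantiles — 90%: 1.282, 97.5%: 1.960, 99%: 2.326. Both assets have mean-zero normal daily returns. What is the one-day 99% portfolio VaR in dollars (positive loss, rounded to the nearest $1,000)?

$287,000

σ_p² = 0.54²·1.56² + 0.46²·3.987² + 2·0.65·0.54·0.46·1.56·3.987 = 6.0817 (%²).
σ_p = √6.0817 = 2.466%.
VaR = 2.326 × 2.466% = 5.736%; on $5,000,000 that is $286,800.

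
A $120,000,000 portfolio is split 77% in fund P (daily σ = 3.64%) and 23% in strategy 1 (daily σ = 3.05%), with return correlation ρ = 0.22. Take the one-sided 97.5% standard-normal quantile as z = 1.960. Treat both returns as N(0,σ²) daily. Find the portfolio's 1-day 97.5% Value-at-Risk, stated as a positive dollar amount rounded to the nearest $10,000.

σ_p² = 0.77²·3.64² + 0.23²·3.05² + 2·0.22·0.77·0.23·3.64·3.05 = 9.2129 (%²).
σ_p = √9.2129 = 3.035%.
VaR = 1.960 × 3.035% = 5.949%; on $120,000,000 that is $7,138,800.

$7,140,000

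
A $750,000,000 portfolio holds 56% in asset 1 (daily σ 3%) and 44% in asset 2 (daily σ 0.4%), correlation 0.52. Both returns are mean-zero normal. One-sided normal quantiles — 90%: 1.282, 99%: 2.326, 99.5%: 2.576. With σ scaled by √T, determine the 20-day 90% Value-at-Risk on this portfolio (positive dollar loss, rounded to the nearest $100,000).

σ_p = √(0.56²·3² + 0.44²·0.4² + 2·0.52·0.56·0.44·3·0.4) = 1.778%.
σ_{20d} = 1.778% × √20 = 7.951%.
VaR = 1.282 × 7.951% = 10.193%; on $750,000,000 that is $76,447,500.

$76,400,000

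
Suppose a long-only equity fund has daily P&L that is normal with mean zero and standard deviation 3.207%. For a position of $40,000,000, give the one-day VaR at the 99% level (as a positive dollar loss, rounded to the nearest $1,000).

At 99% one-sided, z = 2.326.
VaR = z·σ = 2.326 × 3.207% = 7.459%.
On $40,000,000: 0.07459 × $40,000,000 = $2,983,600.

$2,984,000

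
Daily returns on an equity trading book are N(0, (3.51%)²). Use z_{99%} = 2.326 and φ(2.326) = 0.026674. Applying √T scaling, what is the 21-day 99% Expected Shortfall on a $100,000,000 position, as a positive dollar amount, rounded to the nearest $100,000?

σ_{21d} = 3.51% × √21 = 16.085%.
ES multiplier = φ(z)/(1−α) = 0.026674/0.01 = 2.667.
ES = 16.085% × 2.667 = 42.899%; on $100,000,000: $42,899,000.

$42,900,000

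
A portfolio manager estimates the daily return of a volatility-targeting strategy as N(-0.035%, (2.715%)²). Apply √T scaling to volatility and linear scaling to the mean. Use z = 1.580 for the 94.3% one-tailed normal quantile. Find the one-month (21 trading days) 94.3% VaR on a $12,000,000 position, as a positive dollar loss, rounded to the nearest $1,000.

$2,447,000

σ_{21d} = 2.715% × √21 = 12.442%; μ_{21d} = 21 × -0.035% = -0.735%.
VaR = −(-0.735%) + 1.580 × 12.442% = 20.393%.
On $12,000,000: 0.20393 × $12,000,000 = $2,447,160.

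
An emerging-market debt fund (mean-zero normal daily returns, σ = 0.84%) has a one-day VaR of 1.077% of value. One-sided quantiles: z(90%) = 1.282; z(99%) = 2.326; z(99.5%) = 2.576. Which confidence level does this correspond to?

Implied z = VaR/σ = 1.077 / 0.84 = 1.282.
This matches z(90%) = 1.282.

90%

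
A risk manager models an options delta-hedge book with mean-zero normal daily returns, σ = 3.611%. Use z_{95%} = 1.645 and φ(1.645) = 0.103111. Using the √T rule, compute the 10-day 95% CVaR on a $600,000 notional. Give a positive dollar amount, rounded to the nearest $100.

$141,300

σ_{10d} = 3.611% × √10 = 11.419%.
ES multiplier = φ(z)/(1−α) = 0.103111/0.05 = 2.062.
ES = 11.419% × 2.062 = 23.546%; on $600,000: $141,276.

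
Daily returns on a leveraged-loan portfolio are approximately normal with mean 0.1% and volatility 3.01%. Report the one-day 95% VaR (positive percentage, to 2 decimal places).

At 95% one-sided, z = 1.645.
VaR = −μ + z·σ = −(0.1%) + 1.645 × 3.01% = 4.851%.

4.85%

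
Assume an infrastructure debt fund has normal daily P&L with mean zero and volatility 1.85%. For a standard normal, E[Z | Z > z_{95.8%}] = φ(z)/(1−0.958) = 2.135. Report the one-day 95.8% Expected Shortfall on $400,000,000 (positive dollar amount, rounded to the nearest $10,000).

$15,800,000

ES = 1.85% × 2.135 = 3.950%.
On $400,000,000: 0.03950 × $400,000,000 = $15,800,000.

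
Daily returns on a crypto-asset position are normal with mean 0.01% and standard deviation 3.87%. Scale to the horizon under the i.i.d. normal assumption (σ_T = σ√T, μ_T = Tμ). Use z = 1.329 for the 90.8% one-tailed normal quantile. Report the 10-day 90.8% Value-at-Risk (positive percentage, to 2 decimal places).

16.16%

σ_{10d} = 3.87% × √10 = 12.238%; μ_{10d} = 10 × 0.01% = 0.100%.
VaR = −(0.100%) + 1.329 × 12.238% = 16.164%.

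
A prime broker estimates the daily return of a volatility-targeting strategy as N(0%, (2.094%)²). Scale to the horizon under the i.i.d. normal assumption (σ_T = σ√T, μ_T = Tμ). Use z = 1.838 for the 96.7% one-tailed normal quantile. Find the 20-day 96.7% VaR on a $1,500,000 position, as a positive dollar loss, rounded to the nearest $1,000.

σ_{20d} = 2.094% × √20 = 9.365%.
VaR = 1.838 × 9.365% = 17.213%.
On $1,500,000: 0.17213 × $1,500,000 = $258,195.

$258,000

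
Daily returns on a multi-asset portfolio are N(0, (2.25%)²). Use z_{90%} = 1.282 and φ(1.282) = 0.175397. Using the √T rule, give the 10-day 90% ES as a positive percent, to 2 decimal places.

12.48%

σ_{10d} = 2.25% × √10 = 7.115%.
ES multiplier = φ(z)/(1−α) = 0.175397/0.1 = 1.754.
ES = 7.115% × 1.754 = 12.480%.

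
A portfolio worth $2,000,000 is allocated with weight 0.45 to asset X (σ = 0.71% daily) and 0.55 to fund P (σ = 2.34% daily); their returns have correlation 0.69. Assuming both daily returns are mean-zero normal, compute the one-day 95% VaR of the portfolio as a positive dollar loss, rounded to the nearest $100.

$50,200

σ_p² = 0.45²·0.71² + 0.55²·2.34² + 2·0.69·0.45·0.55·0.71·2.34 = 2.3259 (%²).
σ_p = √2.3259 = 1.525%.
At 95%, z = 1.645.
VaR = 1.645 × 1.525% = 2.509%; on $2,000,000 that is $50,180.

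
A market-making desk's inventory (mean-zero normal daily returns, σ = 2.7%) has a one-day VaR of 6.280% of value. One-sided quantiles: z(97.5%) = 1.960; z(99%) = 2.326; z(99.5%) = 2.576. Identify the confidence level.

99%

Implied z = VaR/σ = 6.280 / 2.7 = 2.326.
This matches z(99%) = 2.326.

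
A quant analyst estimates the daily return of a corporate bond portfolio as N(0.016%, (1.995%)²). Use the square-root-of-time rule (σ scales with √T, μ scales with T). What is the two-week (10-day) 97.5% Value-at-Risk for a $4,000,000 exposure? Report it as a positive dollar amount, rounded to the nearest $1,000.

At 97.5%, z = 1.960.
σ_{10d} = 1.995% × √10 = 6.309%; μ_{10d} = 10 × 0.016% = 0.160%.
VaR = −(0.160%) + 1.960 × 6.309% = 12.206%.
On $4,000,000: 0.12206 × $4,000,000 = $488,240.

$488,000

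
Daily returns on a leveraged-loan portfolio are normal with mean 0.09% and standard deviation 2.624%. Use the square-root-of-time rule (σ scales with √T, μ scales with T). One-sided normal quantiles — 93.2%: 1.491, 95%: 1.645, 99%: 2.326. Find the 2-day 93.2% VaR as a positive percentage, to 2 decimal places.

5.35%

σ_{2d} = 2.624% × √2 = 3.711%; μ_{2d} = 2 × 0.09% = 0.180%.
VaR = −(0.180%) + 1.491 × 3.711% = 5.353%.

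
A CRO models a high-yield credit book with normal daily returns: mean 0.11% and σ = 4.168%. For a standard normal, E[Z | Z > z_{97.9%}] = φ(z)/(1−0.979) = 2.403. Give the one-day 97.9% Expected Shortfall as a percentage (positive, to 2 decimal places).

9.91%

ES = −(0.11%) + 4.168% × 2.403 = 9.906%.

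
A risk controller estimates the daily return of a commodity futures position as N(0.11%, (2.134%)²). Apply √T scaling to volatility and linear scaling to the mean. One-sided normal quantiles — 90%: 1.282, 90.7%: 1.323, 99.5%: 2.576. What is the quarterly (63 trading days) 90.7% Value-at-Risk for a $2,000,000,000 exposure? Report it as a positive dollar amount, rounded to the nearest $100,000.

σ_{63d} = 2.134% × √63 = 16.938%; μ_{63d} = 63 × 0.11% = 6.930%.
VaR = −(6.930%) + 1.323 × 16.938% = 15.479%.
On $2,000,000,000: 0.15479 × $2,000,000,000 = $309,580,000.

$309,600,000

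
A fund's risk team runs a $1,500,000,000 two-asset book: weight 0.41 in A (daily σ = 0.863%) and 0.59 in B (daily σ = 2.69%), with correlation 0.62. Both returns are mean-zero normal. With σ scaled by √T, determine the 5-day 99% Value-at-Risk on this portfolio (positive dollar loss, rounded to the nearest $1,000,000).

σ_p = √(0.41²·0.863² + 0.59²·2.69² + 2·0.62·0.41·0.59·0.863·2.69) = 1.828%.
σ_{5d} = 1.828% × √5 = 4.088%.
z(99%) = 2.326.
VaR = 2.326 × 4.088% = 9.509%; on $1,500,000,000 that is $142,635,000.

$143,000,000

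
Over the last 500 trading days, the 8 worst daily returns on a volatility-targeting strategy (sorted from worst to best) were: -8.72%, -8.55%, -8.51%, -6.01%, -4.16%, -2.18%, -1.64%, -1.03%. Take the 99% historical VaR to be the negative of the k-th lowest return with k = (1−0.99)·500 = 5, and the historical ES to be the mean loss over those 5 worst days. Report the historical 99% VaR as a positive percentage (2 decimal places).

k = 5; the 5th lowest return is -4.16%, so VaR = 4.16%.

4.16%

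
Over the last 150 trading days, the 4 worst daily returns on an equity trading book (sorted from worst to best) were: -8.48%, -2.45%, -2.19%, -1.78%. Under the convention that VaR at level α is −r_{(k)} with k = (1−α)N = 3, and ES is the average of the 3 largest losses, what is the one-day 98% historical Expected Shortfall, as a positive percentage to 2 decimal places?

The 3 worst returns sum to -13.12%.
ES = −(-13.12%) / 3 = 4.3733…% ≈ 4.37%.

4.37%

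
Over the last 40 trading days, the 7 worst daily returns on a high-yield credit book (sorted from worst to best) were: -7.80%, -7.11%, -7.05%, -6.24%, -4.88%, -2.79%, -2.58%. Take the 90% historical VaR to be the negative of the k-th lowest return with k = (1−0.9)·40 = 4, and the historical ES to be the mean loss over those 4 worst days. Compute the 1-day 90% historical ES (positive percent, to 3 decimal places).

7.050%

The 4 worst returns sum to -28.20%.
ES = −(-28.20%) / 4 = 7.05% ≈ 7.050%.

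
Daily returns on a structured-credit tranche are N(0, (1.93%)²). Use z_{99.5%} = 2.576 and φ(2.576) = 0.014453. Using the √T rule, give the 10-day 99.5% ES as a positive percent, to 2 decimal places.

17.64%

σ_{10d} = 1.93% × √10 = 6.103%.
ES multiplier = φ(z)/(1−α) = 0.014453/0.005 = 2.891.
ES = 6.103% × 2.891 = 17.644%.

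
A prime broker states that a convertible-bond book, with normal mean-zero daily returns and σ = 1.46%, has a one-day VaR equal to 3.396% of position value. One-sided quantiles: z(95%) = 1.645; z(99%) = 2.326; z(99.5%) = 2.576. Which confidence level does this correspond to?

99%

Implied z = VaR/σ = 3.396 / 1.46 = 2.326.
This matches z(99%) = 2.326.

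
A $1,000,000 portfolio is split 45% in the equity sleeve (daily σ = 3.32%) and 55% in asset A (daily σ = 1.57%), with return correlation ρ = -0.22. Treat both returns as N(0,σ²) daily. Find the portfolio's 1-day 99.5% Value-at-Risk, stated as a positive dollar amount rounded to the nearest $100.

σ_p² = 0.45²·3.32² + 0.55²·1.57² + 2·-0.22·0.45·0.55·3.32·1.57 = 2.4100 (%²).
σ_p = √2.4100 = 1.552%.
At 99.5%, z = 2.576.
VaR = 2.576 × 1.552% = 3.998%; on $1,000,000 that is $39,980.

$40,000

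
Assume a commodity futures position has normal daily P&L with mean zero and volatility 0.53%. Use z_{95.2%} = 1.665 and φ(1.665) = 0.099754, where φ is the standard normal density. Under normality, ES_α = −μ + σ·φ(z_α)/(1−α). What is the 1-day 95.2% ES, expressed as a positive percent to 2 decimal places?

1.10%

Tail multiplier: φ(z)/(1−α) = 0.099754 / 0.048 = 2.078.
ES = 0.53% × 2.078 = 1.101%.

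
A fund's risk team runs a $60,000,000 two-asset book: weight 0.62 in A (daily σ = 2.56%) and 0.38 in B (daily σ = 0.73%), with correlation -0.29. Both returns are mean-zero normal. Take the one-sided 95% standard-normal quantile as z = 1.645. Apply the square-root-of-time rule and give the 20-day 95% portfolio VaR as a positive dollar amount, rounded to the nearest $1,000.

σ_p = √(0.62²·2.56² + 0.38²·0.73² + 2·-0.29·0.62·0.38·2.56·0.73) = 1.530%.
σ_{20d} = 1.530% × √20 = 6.842%.
VaR = 1.645 × 6.842% = 11.255%; on $60,000,000 that is $6,753,000.

$6,753,000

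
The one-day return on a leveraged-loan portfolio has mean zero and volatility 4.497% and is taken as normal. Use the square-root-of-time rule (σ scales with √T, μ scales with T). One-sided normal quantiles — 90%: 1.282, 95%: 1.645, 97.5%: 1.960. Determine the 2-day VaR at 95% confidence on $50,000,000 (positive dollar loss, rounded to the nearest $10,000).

σ_{2d} = 4.497% × √2 = 6.360%.
VaR = 1.645 × 6.360% = 10.462%.
On $50,000,000: 0.10462 × $50,000,000 = $5,231,000.

$5,230,000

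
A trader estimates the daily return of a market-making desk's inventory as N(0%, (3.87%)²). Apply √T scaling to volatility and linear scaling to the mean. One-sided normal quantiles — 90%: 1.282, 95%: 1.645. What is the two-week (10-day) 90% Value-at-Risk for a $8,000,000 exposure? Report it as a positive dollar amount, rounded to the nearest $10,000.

$1,260,000

σ_{10d} = 3.87% × √10 = 12.238%.
VaR = 1.282 × 12.238% = 15.689%.
On $8,000,000: 0.15689 × $8,000,000 = $1,255,120.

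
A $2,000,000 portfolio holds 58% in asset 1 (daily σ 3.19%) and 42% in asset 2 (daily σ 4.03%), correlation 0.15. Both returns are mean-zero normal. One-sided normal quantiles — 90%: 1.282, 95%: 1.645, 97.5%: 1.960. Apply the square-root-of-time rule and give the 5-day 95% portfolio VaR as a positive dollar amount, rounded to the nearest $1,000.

σ_p = √(0.58²·3.19² + 0.42²·4.03² + 2·0.15·0.58·0.42·3.19·4.03) = 2.688%.
σ_{5d} = 2.688% × √5 = 6.011%.
VaR = 1.645 × 6.011% = 9.888%; on $2,000,000 that is $197,760.

$198,000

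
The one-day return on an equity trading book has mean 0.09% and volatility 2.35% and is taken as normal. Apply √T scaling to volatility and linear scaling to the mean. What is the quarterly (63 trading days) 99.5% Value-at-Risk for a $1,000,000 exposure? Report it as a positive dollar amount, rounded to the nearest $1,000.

At 99.5%, z = 2.576.
σ_{63d} = 2.35% × √63 = 18.653%; μ_{63d} = 63 × 0.09% = 5.670%.
VaR = −(5.670%) + 2.576 × 18.653% = 42.380%.
On $1,000,000: 0.42380 × $1,000,000 = $423,800.

$424,000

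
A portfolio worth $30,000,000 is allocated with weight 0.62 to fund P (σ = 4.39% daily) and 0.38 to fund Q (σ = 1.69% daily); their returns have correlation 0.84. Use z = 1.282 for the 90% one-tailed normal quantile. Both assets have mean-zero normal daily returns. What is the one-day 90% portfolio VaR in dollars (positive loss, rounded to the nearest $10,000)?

$1,260,000

σ_p² = 0.62²·4.39² + 0.38²·1.69² + 2·0.84·0.62·0.38·4.39·1.69 = 10.7572 (%²).
σ_p = √10.7572 = 3.280%.
VaR = 1.282 × 3.280% = 4.205%; on $30,000,000 that is $1,261,500.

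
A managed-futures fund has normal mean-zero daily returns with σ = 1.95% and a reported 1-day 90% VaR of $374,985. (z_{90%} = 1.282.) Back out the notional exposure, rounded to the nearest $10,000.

VaR as a fraction of value: z·σ = 1.282 × 1.95% = 2.4999%.
Position = $374,985 / 0.024999 = $15,000,000.

$15,000,000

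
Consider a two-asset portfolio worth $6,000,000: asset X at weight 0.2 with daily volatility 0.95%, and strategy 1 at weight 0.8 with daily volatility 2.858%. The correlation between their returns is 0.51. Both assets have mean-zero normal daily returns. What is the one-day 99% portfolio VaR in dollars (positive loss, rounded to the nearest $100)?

σ_p² = 0.2²·0.95² + 0.8²·2.858² + 2·0.51·0.2·0.8·0.95·2.858 = 5.7068 (%²).
σ_p = √5.7068 = 2.389%.
At 99%, z = 2.326.
VaR = 2.326 × 2.389% = 5.557%; on $6,000,000 that is $333,420.

$333,400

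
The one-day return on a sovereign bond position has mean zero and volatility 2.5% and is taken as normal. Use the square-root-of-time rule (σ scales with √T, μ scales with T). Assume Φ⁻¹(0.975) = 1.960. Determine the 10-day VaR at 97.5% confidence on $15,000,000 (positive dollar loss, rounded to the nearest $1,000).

σ_{10d} = 2.5% × √10 = 7.906%.
VaR = 1.960 × 7.906% = 15.496%.
On $15,000,000: 0.15496 × $15,000,000 = $2,324,400.

$2,324,000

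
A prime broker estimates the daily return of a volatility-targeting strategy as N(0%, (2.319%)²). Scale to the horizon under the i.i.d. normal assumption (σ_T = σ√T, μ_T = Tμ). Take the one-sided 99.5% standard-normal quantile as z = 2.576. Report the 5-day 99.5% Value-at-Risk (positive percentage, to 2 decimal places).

σ_{5d} = 2.319% × √5 = 5.185%.
VaR = 2.576 × 5.185% = 13.357%.

13.36%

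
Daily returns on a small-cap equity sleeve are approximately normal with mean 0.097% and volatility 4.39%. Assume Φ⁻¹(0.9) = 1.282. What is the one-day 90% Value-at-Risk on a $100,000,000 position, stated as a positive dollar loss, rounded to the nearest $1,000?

$5,531,000

VaR = −μ + z·σ = −(0.097%) + 1.282 × 4.39% = 5.531%.
On $100,000,000: 0.05531 × $100,000,000 = $5,531,000.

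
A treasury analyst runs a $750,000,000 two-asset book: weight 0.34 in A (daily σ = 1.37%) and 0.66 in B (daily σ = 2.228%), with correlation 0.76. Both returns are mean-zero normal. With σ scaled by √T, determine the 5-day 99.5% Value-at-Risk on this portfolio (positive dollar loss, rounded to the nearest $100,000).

$79,900,000

σ_p = √(0.34²·1.37² + 0.66²·2.228² + 2·0.76·0.34·0.66·1.37·2.228) = 1.849%.
σ_{5d} = 1.849% × √5 = 4.134%.
z(99.5%) = 2.576.
VaR = 2.576 × 4.134% = 10.649%; on $750,000,000 that is $79,867,500.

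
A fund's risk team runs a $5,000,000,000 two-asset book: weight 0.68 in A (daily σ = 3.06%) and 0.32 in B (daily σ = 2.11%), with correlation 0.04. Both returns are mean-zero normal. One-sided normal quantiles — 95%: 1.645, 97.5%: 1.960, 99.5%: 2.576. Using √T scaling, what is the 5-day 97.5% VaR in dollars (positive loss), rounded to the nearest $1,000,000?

$485,000,000

σ_p = √(0.68²·3.06² + 0.32²·2.11² + 2·0.04·0.68·0.32·3.06·2.11) = 2.213%.
σ_{5d} = 2.213% × √5 = 4.948%.
VaR = 1.960 × 4.948% = 9.698%; on $5,000,000,000 that is $484,900,000.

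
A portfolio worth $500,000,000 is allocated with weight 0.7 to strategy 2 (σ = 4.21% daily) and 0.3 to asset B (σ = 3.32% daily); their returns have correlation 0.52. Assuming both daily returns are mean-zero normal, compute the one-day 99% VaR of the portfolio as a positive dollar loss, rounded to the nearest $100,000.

$41,500,000

σ_p² = 0.7²·4.21² + 0.3²·3.32² + 2·0.52·0.7·0.3·4.21·3.32 = 12.7294 (%²).
σ_p = √12.7294 = 3.568%.
At 99%, z = 2.326.
VaR = 2.326 × 3.568% = 8.299%; on $500,000,000 that is $41,495,000.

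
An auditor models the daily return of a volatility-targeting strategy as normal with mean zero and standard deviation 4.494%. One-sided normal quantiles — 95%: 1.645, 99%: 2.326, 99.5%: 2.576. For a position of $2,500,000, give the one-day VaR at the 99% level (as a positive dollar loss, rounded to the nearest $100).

VaR = z·σ = 2.326 × 4.494% = 10.453%.
On $2,500,000: 0.10453 × $2,500,000 = $261,325.

$261,300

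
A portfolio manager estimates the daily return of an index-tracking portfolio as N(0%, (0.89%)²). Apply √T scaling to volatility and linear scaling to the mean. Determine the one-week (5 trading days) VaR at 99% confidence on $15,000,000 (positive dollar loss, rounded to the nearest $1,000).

$694,000

At 99%, z = 2.326.
σ_{5d} = 0.89% × √5 = 1.990%.
VaR = 2.326 × 1.990% = 4.629%.
On $15,000,000: 0.04629 × $15,000,000 = $694,350.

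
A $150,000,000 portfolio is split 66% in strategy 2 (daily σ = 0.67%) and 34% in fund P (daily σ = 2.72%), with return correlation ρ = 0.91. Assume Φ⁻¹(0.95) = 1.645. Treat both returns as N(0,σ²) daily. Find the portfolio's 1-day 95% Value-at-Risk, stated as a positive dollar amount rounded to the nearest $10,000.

$3,310,000

σ_p² = 0.66²·0.67² + 0.34²·2.72² + 2·0.91·0.66·0.34·0.67·2.72 = 1.7951 (%²).
σ_p = √1.7951 = 1.340%.
VaR = 1.645 × 1.340% = 2.204%; on $150,000,000 that is $3,306,000.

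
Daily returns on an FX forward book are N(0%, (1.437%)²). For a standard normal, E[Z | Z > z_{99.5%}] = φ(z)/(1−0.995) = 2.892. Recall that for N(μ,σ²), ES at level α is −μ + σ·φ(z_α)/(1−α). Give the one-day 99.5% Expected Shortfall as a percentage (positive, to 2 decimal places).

4.16%

ES = 1.437% × 2.892 = 4.156%.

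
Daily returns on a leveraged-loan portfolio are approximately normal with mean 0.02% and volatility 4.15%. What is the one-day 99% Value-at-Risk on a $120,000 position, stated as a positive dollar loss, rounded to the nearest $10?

At 99% one-sided, z = 2.326.
VaR = −μ + z·σ = −(0.02%) + 2.326 × 4.15% = 9.633%.
On $120,000: 0.09633 × $120,000 = $11,560.

$11,560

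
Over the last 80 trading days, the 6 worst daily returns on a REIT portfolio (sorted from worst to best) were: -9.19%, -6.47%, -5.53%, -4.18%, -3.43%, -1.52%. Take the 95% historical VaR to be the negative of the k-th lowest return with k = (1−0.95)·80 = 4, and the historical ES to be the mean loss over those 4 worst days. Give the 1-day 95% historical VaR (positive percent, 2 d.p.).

4.18%

k = 4; the 4th lowest return is -4.18%, so VaR = 4.18%.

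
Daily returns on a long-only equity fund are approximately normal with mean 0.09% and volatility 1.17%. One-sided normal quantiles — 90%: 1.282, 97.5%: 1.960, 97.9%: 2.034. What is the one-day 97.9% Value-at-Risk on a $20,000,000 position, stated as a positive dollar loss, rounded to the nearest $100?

$458,000

VaR = −μ + z·σ = −(0.09%) + 2.034 × 1.17% = 2.290%.
On $20,000,000: 0.02290 × $20,000,000 = $458,000.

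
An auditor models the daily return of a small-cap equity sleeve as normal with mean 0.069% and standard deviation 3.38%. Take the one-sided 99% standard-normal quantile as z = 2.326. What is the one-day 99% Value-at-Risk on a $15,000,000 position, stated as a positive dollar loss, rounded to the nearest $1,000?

$1,169,000

VaR = −μ + z·σ = −(0.069%) + 2.326 × 3.38% = 7.793%.
On $15,000,000: 0.07793 × $15,000,000 = $1,168,950.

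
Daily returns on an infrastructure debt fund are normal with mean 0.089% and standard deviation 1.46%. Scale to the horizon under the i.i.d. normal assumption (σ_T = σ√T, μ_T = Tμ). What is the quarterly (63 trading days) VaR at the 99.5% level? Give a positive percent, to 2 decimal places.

24.24%

At 99.5%, z = 2.576.
σ_{63d} = 1.46% × √63 = 11.588%; μ_{63d} = 63 × 0.089% = 5.607%.
VaR = −(5.607%) + 2.576 × 11.588% = 24.244%.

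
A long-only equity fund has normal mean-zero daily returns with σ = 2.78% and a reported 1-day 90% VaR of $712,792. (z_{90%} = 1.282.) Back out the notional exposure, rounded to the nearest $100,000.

$20,000,000

VaR as a fraction of value: z·σ = 1.282 × 2.78% = 3.56396%.
Position = $712,792 / 0.0356396 = $20,000,000.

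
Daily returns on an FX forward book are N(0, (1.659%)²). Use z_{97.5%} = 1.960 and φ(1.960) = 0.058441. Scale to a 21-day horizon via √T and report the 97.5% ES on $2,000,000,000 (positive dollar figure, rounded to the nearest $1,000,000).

$355,000,000

σ_{21d} = 1.659% × √21 = 7.602%.
ES multiplier = φ(z)/(1−α) = 0.058441/0.025 = 2.338.
ES = 7.602% × 2.338 = 17.773%; on $2,000,000,000: $355,460,000.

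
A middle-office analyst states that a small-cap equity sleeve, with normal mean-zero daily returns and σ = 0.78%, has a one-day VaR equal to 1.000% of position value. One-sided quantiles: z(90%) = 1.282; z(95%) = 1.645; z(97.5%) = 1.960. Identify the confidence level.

Implied z = VaR/σ = 1.000 / 0.78 = 1.282.
This matches z(90%) = 1.282.

90%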